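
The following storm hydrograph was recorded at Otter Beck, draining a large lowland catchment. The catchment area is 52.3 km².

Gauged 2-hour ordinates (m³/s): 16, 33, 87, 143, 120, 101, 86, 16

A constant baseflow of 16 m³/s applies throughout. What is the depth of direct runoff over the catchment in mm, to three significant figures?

d ≈ 65.3 mm

Direct runoff: 0.0, 17.0, 71.0, 127.0, 104.0, 85.0, 70.0, 0.0 m³/s; ΣQ_DR = 474.0 m³/s.
V = ΣQ_DR · Δt = 474.0 × 7200 s = 3.413 × 10^6 m³.
Over A = 52.3 km², depth = V / A = 65.3 mm.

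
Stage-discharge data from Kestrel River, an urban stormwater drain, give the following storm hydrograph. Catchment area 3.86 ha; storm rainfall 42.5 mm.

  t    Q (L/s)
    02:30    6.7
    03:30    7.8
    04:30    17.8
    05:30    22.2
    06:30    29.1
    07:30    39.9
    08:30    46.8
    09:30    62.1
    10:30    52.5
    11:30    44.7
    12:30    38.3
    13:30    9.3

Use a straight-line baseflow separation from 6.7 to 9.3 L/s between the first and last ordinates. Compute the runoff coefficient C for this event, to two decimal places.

C ≈ 0.62

ΣQ_DR = 281.2 L/s; V = ΣQ_DR·Δt = 1.012 × 10^6 L.
Runoff depth d = V / A = 26.23 mm.
C = d / P = 26.23 / 42.5 = 0.62.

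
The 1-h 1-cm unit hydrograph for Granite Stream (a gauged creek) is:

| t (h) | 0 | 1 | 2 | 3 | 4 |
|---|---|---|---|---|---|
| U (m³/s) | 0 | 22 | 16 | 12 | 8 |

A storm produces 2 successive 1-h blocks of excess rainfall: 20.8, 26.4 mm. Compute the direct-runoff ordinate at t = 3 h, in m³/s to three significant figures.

By discrete convolution, Q_j = Σ (P_i / 10 mm) · U_{j−i}.
At t = 3 h (j=3): Q = (20.8/10)·12 + (26.4/10)·16 = 67.2 m³/s.

Q ≈ 67.2 m³/s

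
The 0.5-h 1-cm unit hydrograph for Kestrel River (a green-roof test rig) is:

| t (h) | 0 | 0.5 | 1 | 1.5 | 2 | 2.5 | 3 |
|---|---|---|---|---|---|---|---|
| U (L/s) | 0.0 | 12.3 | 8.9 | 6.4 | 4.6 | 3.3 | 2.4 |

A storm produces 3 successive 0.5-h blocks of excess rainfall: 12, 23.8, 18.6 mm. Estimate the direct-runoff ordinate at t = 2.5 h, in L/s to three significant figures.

By discrete convolution, Q_j = Σ (P_i / 10 mm) · U_{j−i}.
At t = 2.5 h (j=5): Q = (12/10)·3.3 + (23.8/10)·4.6 + (18.6/10)·6.4 = 26.8 L/s.

Q ≈ 26.8 L/s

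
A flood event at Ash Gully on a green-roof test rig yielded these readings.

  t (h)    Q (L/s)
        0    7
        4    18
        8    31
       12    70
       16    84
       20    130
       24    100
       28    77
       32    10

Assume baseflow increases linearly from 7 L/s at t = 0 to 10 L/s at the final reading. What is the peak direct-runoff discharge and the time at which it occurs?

Q_p = 121.12 L/s at t = 20 h

Subtracting baseflow gives direct-runoff ordinates: 0.00, 10.62, 23.25, 61.88, 75.50, 121.12, 90.75, 67.38, 0.00 L/s.
The maximum is 121.12 L/s, occurring at the reading for t = 20 h.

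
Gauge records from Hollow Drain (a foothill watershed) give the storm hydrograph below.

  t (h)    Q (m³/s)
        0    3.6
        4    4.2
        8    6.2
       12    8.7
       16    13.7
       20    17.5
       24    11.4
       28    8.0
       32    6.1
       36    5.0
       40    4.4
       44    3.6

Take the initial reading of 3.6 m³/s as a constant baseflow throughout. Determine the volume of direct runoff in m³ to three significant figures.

V ≈ 7.08 × 10^5 m³

Direct-runoff ordinates (Q − Q_b): 0.0, 0.6, 2.6, 5.1, 10.1, 13.9, 7.8, 4.4, 2.5, 1.4, 0.8, 0.0 m³/s.
ΣQ_DR = 49.20 m³/s.
With Δt = 4 h = 14400 s, V = ΣQ_DR · Δt = 49.20 × 14400 = 7.08 × 10^5 m³.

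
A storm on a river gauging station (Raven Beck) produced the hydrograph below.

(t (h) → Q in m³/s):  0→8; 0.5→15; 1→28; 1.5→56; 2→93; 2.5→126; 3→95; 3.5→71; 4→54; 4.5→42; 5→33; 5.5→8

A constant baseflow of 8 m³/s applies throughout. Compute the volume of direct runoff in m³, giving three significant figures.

Direct-runoff ordinates (Q − Q_b): 0.0, 7.0, 20.0, 48.0, 85.0, 118.0, 87.0, 63.0, 46.0, 34.0, 25.0, 0.0 m³/s.
ΣQ_DR = 533.0 m³/s.
With Δt = 0.5 h = 1800 s, V = ΣQ_DR · Δt = 533.0 × 1800 = 9.59 × 10^5 m³.

V ≈ 9.59 × 10^5 m³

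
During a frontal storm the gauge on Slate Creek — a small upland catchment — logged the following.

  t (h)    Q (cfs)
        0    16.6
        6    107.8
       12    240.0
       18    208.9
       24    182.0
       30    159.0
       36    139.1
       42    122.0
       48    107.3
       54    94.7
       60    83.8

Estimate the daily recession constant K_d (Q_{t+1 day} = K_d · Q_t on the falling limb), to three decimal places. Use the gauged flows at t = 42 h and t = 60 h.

K_d ≈ 0.606

Between t = 42 h and t = 60 h the flow falls from 122.0 to 83.8 cfs over 3×6 h = 18 h.
Per-interval ratio K = (83.8/122.0)^(1/3) = 0.8823; K_d = K^(24/6) = 0.606.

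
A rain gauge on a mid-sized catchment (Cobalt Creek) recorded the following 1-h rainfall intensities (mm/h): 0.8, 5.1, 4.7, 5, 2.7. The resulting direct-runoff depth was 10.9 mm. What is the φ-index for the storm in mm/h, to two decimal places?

Only the 4 blocks with intensity above φ contribute runoff: 5.1, 4.7, 5, 2.7 mm/h.
Σ(I−φ)·Δt = d  ⇒  (5.1+4.7+5+2.7 − 4φ)·1 = 10.9
φ = (17.50 − 10.9/1) / 4 = 1.65 mm/h.

φ ≈ 1.65 mm/h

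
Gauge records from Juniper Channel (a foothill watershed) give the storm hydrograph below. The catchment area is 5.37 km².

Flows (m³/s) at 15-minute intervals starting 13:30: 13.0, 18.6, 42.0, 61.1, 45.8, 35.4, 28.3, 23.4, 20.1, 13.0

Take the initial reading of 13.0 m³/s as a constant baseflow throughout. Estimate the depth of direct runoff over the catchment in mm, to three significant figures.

d ≈ 28.6 mm

Direct runoff: 0.0, 5.6, 29.0, 48.1, 32.8, 22.4, 15.3, 10.4, 7.1, 0.0 m³/s; ΣQ_DR = 170.7 m³/s.
V = ΣQ_DR · Δt = 170.7 × 900 s = 1.536 × 10^5 m³.
Over A = 5.37 km², depth = V / A = 28.6 mm.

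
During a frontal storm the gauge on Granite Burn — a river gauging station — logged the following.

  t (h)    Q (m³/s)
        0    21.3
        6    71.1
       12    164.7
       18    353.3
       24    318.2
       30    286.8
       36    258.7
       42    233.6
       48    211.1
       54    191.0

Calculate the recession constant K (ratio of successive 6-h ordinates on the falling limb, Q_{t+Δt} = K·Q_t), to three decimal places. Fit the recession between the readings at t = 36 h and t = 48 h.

Using the recession-limb readings at t = 36 h and t = 48 h: Q falls from 258.7 to 211.1 m³/s over 2 intervals.
K = (Q₂/Q₁)^(1/2) = (211.1/258.7)^(1/2) = 0.903.

K ≈ 0.903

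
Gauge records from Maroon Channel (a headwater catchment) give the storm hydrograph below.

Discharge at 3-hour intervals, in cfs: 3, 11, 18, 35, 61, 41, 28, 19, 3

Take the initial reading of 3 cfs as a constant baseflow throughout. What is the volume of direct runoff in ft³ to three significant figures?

V ≈ 2.07 × 10^6 ft³

Direct-runoff ordinates (Q − Q_b): 0.0, 8.0, 15.0, 32.0, 58.0, 38.0, 25.0, 16.0, 0.0 cfs.
ΣQ_DR = 192.0 cfs.
With Δt = 3 h = 10800 s, V = ΣQ_DR · Δt = 192.0 × 10800 = 2.07 × 10^6 ft³.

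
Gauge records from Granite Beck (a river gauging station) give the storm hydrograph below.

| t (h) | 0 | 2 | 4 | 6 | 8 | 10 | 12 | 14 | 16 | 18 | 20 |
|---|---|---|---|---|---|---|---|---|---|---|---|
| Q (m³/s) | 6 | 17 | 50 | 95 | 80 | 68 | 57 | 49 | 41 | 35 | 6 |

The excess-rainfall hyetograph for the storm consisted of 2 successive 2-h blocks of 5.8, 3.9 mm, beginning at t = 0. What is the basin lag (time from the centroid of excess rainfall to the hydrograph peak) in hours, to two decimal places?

t_L ≈ 4.20 h

Centroid of excess rainfall: t_c = Σ P_i·t̄_i / ΣP_i = 1.8041 h (block centres at 1, 3 h).
Hydrograph peak occurs at t = 6 h, so basin lag t_L = 6 − 1.8041 = 4.20 h.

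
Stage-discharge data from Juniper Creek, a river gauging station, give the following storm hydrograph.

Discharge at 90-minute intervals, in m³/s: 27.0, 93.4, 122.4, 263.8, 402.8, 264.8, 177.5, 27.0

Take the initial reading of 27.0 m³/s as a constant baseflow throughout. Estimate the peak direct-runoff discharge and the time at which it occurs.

Q_p = 375.8 m³/s at t = 6 h

Subtracting baseflow gives direct-runoff ordinates: 0.0, 66.4, 95.4, 236.8, 375.8, 237.8, 150.5, 0.0 m³/s.
The maximum is 375.8 m³/s, occurring at the reading for t = 6 h.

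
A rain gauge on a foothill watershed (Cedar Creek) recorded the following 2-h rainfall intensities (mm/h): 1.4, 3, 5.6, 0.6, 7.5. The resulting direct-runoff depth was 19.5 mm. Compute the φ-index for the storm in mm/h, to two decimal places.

φ ≈ 2.12 mm/h

Only the 3 blocks with intensity above φ contribute runoff: 3, 5.6, 7.5 mm/h.
Σ(I−φ)·Δt = d  ⇒  (3+5.6+7.5 − 3φ)·2 = 19.5
φ = (16.10 − 19.5/2) / 3 = 2.12 mm/h.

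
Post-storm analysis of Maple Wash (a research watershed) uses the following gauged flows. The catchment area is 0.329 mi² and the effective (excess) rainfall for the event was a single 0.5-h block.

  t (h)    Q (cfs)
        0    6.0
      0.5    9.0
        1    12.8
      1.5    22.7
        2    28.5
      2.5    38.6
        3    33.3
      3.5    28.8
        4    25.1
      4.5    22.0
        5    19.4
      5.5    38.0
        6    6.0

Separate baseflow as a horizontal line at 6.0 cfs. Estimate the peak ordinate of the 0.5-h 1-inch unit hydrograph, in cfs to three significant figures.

U_p ≈ 65.2 cfs

Direct runoff: 0.0, 3.0, 6.8, 16.7, 22.5, 32.6, 27.3, 22.8, 19.1, 16.0, 13.4, 32.0, 0.0 cfs; ΣQ_DR = 212.2 cfs, peak = 32.6 cfs.
Runoff depth d = ΣQ_DR·Δt / A = 212.2 × 1800 / (0.329 mi²) = 0.4997 in.
The 1-inch UH is the DRH scaled by (1 in)/d, so U_p = 32.6 × 1/0.4997 = 65.2 cfs.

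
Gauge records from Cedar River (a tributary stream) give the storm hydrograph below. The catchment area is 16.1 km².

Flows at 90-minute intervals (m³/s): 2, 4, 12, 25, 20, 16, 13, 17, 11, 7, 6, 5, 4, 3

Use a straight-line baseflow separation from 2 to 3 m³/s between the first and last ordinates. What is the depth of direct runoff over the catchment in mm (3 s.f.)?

Direct runoff: 0.00, 1.92, 9.85, 22.77, 17.69, 13.62, 10.54, 14.46, 8.38, 4.31, 3.23, 2.15, 1.08, 0.00 m³/s; ΣQ_DR = 110.0 m³/s.
V = ΣQ_DR · Δt = 110.0 × 5400 s = 5.940 × 10^5 m³.
Over A = 16.1 km², depth = V / A = 36.9 mm.

d ≈ 36.9 mm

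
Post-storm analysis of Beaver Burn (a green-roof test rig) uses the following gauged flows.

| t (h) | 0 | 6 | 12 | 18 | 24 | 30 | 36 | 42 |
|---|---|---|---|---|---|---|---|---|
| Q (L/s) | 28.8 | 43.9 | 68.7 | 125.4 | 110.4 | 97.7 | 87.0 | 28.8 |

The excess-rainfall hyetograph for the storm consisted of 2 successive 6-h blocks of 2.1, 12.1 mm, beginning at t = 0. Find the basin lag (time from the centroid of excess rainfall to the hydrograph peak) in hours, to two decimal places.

Centroid of excess rainfall: t_c = Σ P_i·t̄_i / ΣP_i = 8.1127 h (block centres at 3, 9 h).
Hydrograph peak occurs at t = 18 h, so basin lag t_L = 18 − 8.1127 = 9.89 h.

t_L ≈ 9.89 h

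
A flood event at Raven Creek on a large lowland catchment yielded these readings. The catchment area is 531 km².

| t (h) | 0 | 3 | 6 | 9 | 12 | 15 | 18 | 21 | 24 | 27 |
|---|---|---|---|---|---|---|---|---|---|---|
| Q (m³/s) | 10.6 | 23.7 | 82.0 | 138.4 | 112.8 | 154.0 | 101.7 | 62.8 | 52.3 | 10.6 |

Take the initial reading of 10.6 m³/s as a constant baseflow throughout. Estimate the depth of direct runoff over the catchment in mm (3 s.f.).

d ≈ 13.1 mm

Direct runoff: 0.0, 13.1, 71.4, 127.8, 102.2, 143.4, 91.1, 52.2, 41.7, 0.0 m³/s; ΣQ_DR = 642.9 m³/s.
V = ΣQ_DR · Δt = 642.9 × 10800 s = 6.943 × 10^6 m³.
Over A = 531 km², depth = V / A = 13.1 mm.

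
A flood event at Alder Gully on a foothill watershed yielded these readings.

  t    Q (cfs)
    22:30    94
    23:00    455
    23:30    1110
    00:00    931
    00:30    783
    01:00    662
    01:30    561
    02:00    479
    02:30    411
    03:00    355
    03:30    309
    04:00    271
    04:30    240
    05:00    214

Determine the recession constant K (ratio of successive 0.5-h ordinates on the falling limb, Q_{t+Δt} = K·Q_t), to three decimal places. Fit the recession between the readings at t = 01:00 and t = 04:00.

K ≈ 0.862

Using the recession-limb readings at t = 01:00 and t = 04:00: Q falls from 662 to 271 cfs over 6 intervals.
K = (Q₂/Q₁)^(1/6) = (271/662)^(1/6) = 0.862.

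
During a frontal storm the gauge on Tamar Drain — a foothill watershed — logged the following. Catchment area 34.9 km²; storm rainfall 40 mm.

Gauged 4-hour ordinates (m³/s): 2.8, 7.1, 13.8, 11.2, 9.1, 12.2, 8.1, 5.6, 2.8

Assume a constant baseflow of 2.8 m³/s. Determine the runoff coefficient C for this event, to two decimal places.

ΣQ_DR = 47.50 m³/s; V = ΣQ_DR·Δt = 6.840 × 10^5 m³.
Runoff depth d = V / A = 19.60 mm.
C = d / P = 19.60 / 40 = 0.49.

C ≈ 0.49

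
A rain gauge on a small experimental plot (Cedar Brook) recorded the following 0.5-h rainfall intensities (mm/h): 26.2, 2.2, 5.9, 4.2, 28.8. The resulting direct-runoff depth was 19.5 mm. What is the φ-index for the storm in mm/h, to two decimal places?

Only the 2 blocks with intensity above φ contribute runoff: 26.2, 28.8 mm/h.
Σ(I−φ)·Δt = d  ⇒  (26.2+28.8 − 2φ)·0.5 = 19.5
φ = (55.00 − 19.5/0.5) / 2 = 8.00 mm/h.

φ ≈ 8.00 mm/h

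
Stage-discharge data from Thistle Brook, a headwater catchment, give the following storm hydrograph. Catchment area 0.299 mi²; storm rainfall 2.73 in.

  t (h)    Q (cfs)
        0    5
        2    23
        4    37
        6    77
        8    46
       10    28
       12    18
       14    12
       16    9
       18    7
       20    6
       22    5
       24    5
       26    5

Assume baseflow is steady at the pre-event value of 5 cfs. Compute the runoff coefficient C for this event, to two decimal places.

ΣQ_DR = 213.0 cfs; V = ΣQ_DR·Δt = 1.534 × 10^6 ft³.
Runoff depth d = V / A = 2.208 in.
C = d / P = 2.208 / 2.73 = 0.81.

C ≈ 0.81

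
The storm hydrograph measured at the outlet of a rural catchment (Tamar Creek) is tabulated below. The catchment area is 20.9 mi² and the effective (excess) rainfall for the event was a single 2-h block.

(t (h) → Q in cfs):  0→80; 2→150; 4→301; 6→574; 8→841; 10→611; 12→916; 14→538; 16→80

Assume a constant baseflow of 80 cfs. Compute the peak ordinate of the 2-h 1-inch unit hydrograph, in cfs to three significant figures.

Direct runoff: 0.0, 70.0, 221.0, 494.0, 761.0, 531.0, 836.0, 458.0, 0.0 cfs; ΣQ_DR = 3371 cfs, peak = 836.0 cfs.
Runoff depth d = ΣQ_DR·Δt / A = 3371 × 7200 / (20.9 mi²) = 0.4999 in.
The 1-inch UH is the DRH scaled by (1 in)/d, so U_p = 836.0 × 1/0.4999 = 1670 cfs.

U_p ≈ 1670 cfs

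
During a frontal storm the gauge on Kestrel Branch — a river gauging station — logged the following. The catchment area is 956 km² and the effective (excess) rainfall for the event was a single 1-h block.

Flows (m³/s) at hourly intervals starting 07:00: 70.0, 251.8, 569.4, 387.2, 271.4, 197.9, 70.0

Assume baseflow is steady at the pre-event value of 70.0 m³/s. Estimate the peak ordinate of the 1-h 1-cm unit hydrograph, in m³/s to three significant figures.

Direct runoff: 0.0, 181.8, 499.4, 317.2, 201.4, 127.9, 0.0 m³/s; ΣQ_DR = 1328 m³/s, peak = 499.4 m³/s.
Runoff depth d = ΣQ_DR·Δt / A = 1328 × 3600 / (956 km²) = 5.000 mm.
The 1-cm UH is the DRH scaled by (10 mm)/d, so U_p = 499.4 × 10/5.000 = 999 m³/s.

U_p ≈ 999 m³/s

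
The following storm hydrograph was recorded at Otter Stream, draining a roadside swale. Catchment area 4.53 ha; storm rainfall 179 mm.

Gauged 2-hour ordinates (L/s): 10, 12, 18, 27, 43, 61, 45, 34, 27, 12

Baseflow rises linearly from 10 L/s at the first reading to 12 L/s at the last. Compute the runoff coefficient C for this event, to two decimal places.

ΣQ_DR = 179.0 L/s; V = ΣQ_DR·Δt = 1.289 × 10^6 L.
Runoff depth d = V / A = 28.45 mm.
C = d / P = 28.45 / 179 = 0.16.

C ≈ 0.16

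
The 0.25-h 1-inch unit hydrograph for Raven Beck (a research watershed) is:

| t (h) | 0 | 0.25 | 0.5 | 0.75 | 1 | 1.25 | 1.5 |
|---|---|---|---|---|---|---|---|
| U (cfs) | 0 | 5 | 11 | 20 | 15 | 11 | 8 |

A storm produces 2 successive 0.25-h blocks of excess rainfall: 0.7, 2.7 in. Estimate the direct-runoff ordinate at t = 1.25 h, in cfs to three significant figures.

By discrete convolution, Q_j = Σ (P_i / 1 in) · U_{j−i}.
At t = 1.25 h (j=5): Q = (0.7/1)·11 + (2.7/1)·15 = 48.2 cfs.

Q ≈ 48.2 cfs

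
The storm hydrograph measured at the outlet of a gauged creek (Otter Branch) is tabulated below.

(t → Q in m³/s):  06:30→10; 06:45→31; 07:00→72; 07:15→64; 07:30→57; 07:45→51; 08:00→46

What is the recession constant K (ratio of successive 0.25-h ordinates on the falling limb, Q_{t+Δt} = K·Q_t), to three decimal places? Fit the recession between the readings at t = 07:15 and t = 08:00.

K ≈ 0.896

Using the recession-limb readings at t = 07:15 and t = 08:00: Q falls from 64 to 46 m³/s over 3 intervals.
K = (Q₂/Q₁)^(1/3) = (46/64)^(1/3) = 0.896.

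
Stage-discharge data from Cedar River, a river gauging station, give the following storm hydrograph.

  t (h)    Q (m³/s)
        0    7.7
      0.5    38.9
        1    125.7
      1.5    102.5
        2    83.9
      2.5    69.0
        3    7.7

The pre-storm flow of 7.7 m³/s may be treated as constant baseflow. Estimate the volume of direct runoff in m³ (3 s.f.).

Direct-runoff ordinates (Q − Q_b): 0.0, 31.2, 118.0, 94.8, 76.2, 61.3, 0.0 m³/s.
ΣQ_DR = 381.5 m³/s.
With Δt = 0.5 h = 1800 s, V = ΣQ_DR · Δt = 381.5 × 1800 = 6.87 × 10^5 m³.

V ≈ 6.87 × 10^5 m³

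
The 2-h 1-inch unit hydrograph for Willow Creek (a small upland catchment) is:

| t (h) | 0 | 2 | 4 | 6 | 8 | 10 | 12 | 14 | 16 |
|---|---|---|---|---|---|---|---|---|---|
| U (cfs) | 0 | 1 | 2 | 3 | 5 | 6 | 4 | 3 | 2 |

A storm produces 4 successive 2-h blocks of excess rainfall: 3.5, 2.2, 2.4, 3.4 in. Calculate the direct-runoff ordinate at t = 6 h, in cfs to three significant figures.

Q ≈ 17.3 cfs

By discrete convolution, Q_j = Σ (P_i / 1 in) · U_{j−i}.
At t = 6 h (j=3): Q = (3.5/1)·3 + (2.2/1)·2 + (2.4/1)·1 + (3.4/1)·0 = 17.3 cfs.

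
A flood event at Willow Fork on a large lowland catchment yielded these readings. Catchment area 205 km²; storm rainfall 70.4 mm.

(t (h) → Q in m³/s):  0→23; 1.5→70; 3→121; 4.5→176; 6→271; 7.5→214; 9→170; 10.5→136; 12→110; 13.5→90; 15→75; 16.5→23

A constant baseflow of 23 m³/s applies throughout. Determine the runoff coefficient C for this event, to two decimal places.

ΣQ_DR = 1203 m³/s; V = ΣQ_DR·Δt = 6.496 × 10^6 m³.
Runoff depth d = V / A = 31.69 mm.
C = d / P = 31.69 / 70.4 = 0.45.

C ≈ 0.45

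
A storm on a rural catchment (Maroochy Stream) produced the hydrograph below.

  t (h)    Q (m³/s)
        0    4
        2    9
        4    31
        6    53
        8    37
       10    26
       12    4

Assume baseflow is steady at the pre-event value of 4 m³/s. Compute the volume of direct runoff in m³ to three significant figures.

V ≈ 9.79 × 10^5 m³

Direct-runoff ordinates (Q − Q_b): 0.0, 5.0, 27.0, 49.0, 33.0, 22.0, 0.0 m³/s.
ΣQ_DR = 136.0 m³/s.
With Δt = 2 h = 7200 s, V = ΣQ_DR · Δt = 136.0 × 7200 = 9.79 × 10^5 m³.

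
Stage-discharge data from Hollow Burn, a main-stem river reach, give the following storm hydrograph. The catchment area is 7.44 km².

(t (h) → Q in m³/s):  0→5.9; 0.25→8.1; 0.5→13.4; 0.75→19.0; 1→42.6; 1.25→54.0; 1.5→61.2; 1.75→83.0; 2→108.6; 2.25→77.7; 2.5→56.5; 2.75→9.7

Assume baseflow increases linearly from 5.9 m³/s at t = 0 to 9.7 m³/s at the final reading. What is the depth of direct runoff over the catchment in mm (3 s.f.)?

d ≈ 54.0 mm

Direct runoff: 0.00, 1.85, 6.81, 12.06, 35.32, 46.37, 53.23, 74.68, 99.94, 68.69, 47.15, 0.00 m³/s; ΣQ_DR = 446.1 m³/s.
V = ΣQ_DR · Δt = 446.1 × 900 s = 4.015 × 10^5 m³.
Over A = 7.44 km², depth = V / A = 54.0 mm.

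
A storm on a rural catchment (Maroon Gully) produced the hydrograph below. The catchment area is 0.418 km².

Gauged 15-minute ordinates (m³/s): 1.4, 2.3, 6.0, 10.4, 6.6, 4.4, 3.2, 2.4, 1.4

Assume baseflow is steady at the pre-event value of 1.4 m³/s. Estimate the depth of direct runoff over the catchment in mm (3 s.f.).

Direct runoff: 0.0, 0.9, 4.6, 9.0, 5.2, 3.0, 1.8, 1.0, 0.0 m³/s; ΣQ_DR = 25.50 m³/s.
V = ΣQ_DR · Δt = 25.50 × 900 s = 22950 m³.
Over A = 0.418 km², depth = V / A = 54.9 mm.

d ≈ 54.9 mm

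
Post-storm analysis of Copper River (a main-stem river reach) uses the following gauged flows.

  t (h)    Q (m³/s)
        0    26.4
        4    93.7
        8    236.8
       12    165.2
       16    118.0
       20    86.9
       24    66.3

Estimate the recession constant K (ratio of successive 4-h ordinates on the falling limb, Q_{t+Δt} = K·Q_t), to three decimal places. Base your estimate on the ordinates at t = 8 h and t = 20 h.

Using the recession-limb readings at t = 8 h and t = 20 h: Q falls from 236.8 to 86.9 m³/s over 3 intervals.
K = (Q₂/Q₁)^(1/3) = (86.9/236.8)^(1/3) = 0.716.

K ≈ 0.716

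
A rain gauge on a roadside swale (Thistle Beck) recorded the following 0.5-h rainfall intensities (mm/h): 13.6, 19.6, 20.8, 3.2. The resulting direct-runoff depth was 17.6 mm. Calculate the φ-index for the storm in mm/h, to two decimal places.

Only the 3 blocks with intensity above φ contribute runoff: 13.6, 19.6, 20.8 mm/h.
Σ(I−φ)·Δt = d  ⇒  (13.6+19.6+20.8 − 3φ)·0.5 = 17.6
φ = (54.00 − 17.6/0.5) / 3 = 6.27 mm/h.

φ ≈ 6.27 mm/h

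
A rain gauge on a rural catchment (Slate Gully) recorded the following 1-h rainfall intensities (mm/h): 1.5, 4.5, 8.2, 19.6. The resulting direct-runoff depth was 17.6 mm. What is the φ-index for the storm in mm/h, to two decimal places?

φ ≈ 5.10 mm/h

Only the 2 blocks with intensity above φ contribute runoff: 8.2, 19.6 mm/h.
Σ(I−φ)·Δt = d  ⇒  (8.2+19.6 − 2φ)·1 = 17.6
φ = (27.80 − 17.6/1) / 2 = 5.10 mm/h.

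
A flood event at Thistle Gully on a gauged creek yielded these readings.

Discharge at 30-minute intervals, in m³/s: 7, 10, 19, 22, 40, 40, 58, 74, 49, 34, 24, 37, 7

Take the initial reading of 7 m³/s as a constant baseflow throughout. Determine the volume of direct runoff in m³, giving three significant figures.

Direct-runoff ordinates (Q − Q_b): 0.0, 3.0, 12.0, 15.0, 33.0, 33.0, 51.0, 67.0, 42.0, 27.0, 17.0, 30.0, 0.0 m³/s.
ΣQ_DR = 330.0 m³/s.
With Δt = 0.5 h = 1800 s, V = ΣQ_DR · Δt = 330.0 × 1800 = 5.94 × 10^5 m³.

V ≈ 5.94 × 10^5 m³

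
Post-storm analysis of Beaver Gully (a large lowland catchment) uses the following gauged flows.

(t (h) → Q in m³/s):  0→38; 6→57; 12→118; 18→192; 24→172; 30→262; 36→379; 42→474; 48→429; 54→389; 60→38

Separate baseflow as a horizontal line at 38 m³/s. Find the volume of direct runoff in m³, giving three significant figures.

Direct-runoff ordinates (Q − Q_b): 0.0, 19.0, 80.0, 154.0, 134.0, 224.0, 341.0, 436.0, 391.0, 351.0, 0.0 m³/s.
ΣQ_DR = 2130 m³/s.
With Δt = 6 h = 21600 s, V = ΣQ_DR · Δt = 2130 × 21600 = 4.60 × 10^7 m³.

V ≈ 4.60 × 10^7 m³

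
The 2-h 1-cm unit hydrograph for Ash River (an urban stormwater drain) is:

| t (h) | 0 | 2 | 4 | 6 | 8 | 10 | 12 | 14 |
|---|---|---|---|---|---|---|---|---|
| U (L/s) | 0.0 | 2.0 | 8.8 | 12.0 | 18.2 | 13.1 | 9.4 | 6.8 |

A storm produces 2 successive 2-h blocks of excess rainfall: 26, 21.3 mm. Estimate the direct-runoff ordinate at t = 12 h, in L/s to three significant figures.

By discrete convolution, Q_j = Σ (P_i / 10 mm) · U_{j−i}.
At t = 12 h (j=6): Q = (26/10)·9.4 + (21.3/10)·13.1 = 52.3 L/s.

Q ≈ 52.3 L/s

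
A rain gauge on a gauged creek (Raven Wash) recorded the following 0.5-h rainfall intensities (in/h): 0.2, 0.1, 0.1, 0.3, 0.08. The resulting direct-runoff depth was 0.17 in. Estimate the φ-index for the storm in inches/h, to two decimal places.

φ ≈ 0.09 in/h

Only the 4 blocks with intensity above φ contribute runoff: 0.2, 0.1, 0.1, 0.3 in/h.
Σ(I−φ)·Δt = d  ⇒  (0.2+0.1+0.1+0.3 − 4φ)·0.5 = 0.17
φ = (0.7000 − 0.17/0.5) / 4 = 0.09 in/h.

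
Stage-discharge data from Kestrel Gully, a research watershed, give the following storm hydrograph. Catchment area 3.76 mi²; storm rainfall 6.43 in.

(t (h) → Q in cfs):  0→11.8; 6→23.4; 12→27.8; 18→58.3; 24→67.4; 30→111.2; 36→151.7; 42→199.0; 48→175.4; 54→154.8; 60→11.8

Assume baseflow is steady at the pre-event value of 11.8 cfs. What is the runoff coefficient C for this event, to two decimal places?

C ≈ 0.33

ΣQ_DR = 862.8 cfs; V = ΣQ_DR·Δt = 1.864 × 10^7 ft³.
Runoff depth d = V / A = 2.133 in.
C = d / P = 2.133 / 6.43 = 0.33.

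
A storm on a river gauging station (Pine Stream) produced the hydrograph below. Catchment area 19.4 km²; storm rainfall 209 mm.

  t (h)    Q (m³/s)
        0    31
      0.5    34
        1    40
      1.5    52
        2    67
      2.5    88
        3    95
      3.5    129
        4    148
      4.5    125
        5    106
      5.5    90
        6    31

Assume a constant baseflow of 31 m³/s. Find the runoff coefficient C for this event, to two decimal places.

C ≈ 0.28

ΣQ_DR = 633.0 m³/s; V = ΣQ_DR·Δt = 1.139 × 10^6 m³.
Runoff depth d = V / A = 58.73 mm.
C = d / P = 58.73 / 209 = 0.28.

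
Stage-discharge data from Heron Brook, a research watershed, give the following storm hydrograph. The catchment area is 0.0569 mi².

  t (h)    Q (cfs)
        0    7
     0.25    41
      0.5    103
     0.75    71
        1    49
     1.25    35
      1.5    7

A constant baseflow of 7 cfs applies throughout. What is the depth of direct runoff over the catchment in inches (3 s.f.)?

Direct runoff: 0.0, 34.0, 96.0, 64.0, 42.0, 28.0, 0.0 cfs; ΣQ_DR = 264.0 cfs.
V = ΣQ_DR · Δt = 264.0 × 900 s = 2.376 × 10^5 ft³.
Over A = 0.0569 mi², depth = V / A = 1.80 in.

d ≈ 1.80 in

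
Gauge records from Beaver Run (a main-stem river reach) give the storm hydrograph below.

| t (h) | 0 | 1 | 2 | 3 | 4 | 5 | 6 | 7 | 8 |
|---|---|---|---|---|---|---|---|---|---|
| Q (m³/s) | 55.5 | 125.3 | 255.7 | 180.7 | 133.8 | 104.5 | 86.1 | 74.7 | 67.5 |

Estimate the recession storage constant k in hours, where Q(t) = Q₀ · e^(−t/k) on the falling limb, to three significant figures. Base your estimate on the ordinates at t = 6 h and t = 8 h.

On the falling limb, Q drops from 86.1 to 67.5 m³/s between t = 6 h and t = 8 h (Δt = 2 h).
k = −Δt / ln(Q₂/Q₁) = −2 / ln(67.5/86.1) = 8.22 h.

k ≈ 8.22 h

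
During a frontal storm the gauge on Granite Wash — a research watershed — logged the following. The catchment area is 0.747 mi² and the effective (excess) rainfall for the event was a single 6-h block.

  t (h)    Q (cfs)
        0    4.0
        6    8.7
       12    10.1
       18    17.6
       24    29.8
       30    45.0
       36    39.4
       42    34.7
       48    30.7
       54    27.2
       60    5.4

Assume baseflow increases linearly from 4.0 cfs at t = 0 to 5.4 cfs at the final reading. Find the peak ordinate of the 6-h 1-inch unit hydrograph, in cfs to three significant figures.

U_p ≈ 16.1 cfs

Direct runoff: 0.00, 4.56, 5.82, 13.18, 25.24, 40.30, 34.56, 29.72, 25.58, 21.94, 0.00 cfs; ΣQ_DR = 200.9 cfs, peak = 40.30 cfs.
Runoff depth d = ΣQ_DR·Δt / A = 200.9 × 21600 / (0.747 mi²) = 2.500 in.
The 1-inch UH is the DRH scaled by (1 in)/d, so U_p = 40.30 × 1/2.500 = 16.1 cfs.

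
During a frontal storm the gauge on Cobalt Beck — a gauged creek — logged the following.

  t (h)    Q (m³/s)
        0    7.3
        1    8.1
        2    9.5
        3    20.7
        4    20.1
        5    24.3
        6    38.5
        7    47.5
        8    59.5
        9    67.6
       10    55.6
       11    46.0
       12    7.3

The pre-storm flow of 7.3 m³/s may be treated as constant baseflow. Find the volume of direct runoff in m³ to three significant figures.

Direct-runoff ordinates (Q − Q_b): 0.0, 0.8, 2.2, 13.4, 12.8, 17.0, 31.2, 40.2, 52.2, 60.3, 48.3, 38.7, 0.0 m³/s.
ΣQ_DR = 317.1 m³/s.
With Δt = 1 h = 3600 s, V = ΣQ_DR · Δt = 317.1 × 3600 = 1.14 × 10^6 m³.

V ≈ 1.14 × 10^6 m³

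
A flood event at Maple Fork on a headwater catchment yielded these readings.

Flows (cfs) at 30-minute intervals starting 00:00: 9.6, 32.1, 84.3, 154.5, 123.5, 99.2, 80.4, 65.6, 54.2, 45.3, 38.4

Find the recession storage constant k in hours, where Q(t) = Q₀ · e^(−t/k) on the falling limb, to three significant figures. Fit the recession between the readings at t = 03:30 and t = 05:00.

k ≈ 2.80 h

On the falling limb, Q drops from 65.6 to 38.4 cfs between t = 03:30 and t = 05:00 (Δt = 1.5 h).
k = −Δt / ln(Q₂/Q₁) = −1.5 / ln(38.4/65.6) = 2.80 h.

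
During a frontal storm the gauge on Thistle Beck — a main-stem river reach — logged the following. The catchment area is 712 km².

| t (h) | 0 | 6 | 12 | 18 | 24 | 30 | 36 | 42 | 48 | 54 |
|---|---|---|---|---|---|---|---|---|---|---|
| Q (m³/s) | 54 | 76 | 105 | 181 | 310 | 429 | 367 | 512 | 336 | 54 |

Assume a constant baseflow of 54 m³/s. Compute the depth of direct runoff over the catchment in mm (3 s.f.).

Direct runoff: 0.0, 22.0, 51.0, 127.0, 256.0, 375.0, 313.0, 458.0, 282.0, 0.0 m³/s; ΣQ_DR = 1884 m³/s.
V = ΣQ_DR · Δt = 1884 × 21600 s = 4.069 × 10^7 m³.
Over A = 712 km², depth = V / A = 57.2 mm.

d ≈ 57.2 mm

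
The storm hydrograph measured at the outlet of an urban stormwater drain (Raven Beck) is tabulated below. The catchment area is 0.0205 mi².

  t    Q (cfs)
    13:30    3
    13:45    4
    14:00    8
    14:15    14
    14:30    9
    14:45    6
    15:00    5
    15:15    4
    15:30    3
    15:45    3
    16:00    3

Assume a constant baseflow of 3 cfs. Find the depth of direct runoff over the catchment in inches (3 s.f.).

Direct runoff: 0.0, 1.0, 5.0, 11.0, 6.0, 3.0, 2.0, 1.0, 0.0, 0.0, 0.0 cfs; ΣQ_DR = 29.00 cfs.
V = ΣQ_DR · Δt = 29.00 × 900 s = 26100 ft³.
Over A = 0.0205 mi², depth = V / A = 0.548 in.

d ≈ 0.548 in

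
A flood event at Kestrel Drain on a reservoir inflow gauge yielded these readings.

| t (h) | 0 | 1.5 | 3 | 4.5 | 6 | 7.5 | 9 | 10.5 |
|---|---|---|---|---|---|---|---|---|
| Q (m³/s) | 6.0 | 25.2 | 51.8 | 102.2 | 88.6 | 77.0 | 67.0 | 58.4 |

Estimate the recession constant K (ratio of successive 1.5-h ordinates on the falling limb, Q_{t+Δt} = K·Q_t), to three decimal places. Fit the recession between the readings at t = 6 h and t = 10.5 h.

K ≈ 0.870

Using the recession-limb readings at t = 6 h and t = 10.5 h: Q falls from 88.6 to 58.4 m³/s over 3 intervals.
K = (Q₂/Q₁)^(1/3) = (58.4/88.6)^(1/3) = 0.870.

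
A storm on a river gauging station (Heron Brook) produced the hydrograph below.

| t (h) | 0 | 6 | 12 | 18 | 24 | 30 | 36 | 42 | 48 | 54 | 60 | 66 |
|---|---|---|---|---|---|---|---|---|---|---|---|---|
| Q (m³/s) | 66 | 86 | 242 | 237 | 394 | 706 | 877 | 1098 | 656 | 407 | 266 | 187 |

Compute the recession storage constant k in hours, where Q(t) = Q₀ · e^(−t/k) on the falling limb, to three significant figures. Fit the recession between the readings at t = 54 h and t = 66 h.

k ≈ 15.4 h

On the falling limb, Q drops from 407 to 187 m³/s between t = 54 h and t = 66 h (Δt = 12 h).
k = −Δt / ln(Q₂/Q₁) = −12 / ln(187/407) = 15.4 h.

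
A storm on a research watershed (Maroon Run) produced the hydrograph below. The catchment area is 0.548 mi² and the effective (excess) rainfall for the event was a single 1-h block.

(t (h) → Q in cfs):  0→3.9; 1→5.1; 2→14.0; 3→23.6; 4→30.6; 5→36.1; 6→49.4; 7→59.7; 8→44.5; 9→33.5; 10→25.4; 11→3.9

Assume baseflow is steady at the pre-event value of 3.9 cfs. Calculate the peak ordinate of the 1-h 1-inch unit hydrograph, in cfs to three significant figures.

U_p ≈ 69.8 cfs

Direct runoff: 0.0, 1.2, 10.1, 19.7, 26.7, 32.2, 45.5, 55.8, 40.6, 29.6, 21.5, 0.0 cfs; ΣQ_DR = 282.9 cfs, peak = 55.8 cfs.
Runoff depth d = ΣQ_DR·Δt / A = 282.9 × 3600 / (0.548 mi²) = 0.8000 in.
The 1-inch UH is the DRH scaled by (1 in)/d, so U_p = 55.8 × 1/0.8000 = 69.8 cfs.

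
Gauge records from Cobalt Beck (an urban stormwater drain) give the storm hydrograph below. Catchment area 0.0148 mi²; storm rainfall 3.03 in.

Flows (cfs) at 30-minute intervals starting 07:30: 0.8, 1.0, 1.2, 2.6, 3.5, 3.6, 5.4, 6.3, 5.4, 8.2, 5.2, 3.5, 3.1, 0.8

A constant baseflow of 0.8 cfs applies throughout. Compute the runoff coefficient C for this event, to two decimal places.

C ≈ 0.68

ΣQ_DR = 39.40 cfs; V = ΣQ_DR·Δt = 70920 ft³.
Runoff depth d = V / A = 2.063 in.
C = d / P = 2.063 / 3.03 = 0.68.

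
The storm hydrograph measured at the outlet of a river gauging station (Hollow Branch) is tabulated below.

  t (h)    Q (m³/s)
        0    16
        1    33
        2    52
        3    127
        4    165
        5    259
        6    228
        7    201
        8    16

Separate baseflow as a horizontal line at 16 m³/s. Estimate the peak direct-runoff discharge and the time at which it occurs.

Q_p = 243.0 m³/s at t = 5 h

Subtracting baseflow gives direct-runoff ordinates: 0.0, 17.0, 36.0, 111.0, 149.0, 243.0, 212.0, 185.0, 0.0 m³/s.
The maximum is 243.0 m³/s, occurring at the reading for t = 5 h.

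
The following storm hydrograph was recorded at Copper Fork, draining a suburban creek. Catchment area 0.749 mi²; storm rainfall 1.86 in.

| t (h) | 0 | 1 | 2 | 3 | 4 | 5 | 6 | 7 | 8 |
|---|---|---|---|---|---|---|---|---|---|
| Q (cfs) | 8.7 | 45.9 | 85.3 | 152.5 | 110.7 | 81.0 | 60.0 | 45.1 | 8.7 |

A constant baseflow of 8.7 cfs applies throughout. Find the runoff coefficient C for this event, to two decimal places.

ΣQ_DR = 519.6 cfs; V = ΣQ_DR·Δt = 1.871 × 10^6 ft³.
Runoff depth d = V / A = 1.075 in.
C = d / P = 1.075 / 1.86 = 0.58.

C ≈ 0.58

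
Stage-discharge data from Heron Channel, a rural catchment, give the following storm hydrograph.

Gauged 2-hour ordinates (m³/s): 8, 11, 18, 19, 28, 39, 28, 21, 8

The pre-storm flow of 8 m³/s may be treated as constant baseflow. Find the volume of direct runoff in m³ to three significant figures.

V ≈ 7.78 × 10^5 m³

Direct-runoff ordinates (Q − Q_b): 0.0, 3.0, 10.0, 11.0, 20.0, 31.0, 20.0, 13.0, 0.0 m³/s.
ΣQ_DR = 108.0 m³/s.
With Δt = 2 h = 7200 s, V = ΣQ_DR · Δt = 108.0 × 7200 = 7.78 × 10^5 m³.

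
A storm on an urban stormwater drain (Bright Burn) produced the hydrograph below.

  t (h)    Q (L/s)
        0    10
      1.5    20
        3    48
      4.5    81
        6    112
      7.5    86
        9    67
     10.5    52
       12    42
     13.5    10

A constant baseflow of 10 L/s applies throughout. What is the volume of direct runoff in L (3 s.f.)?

Direct-runoff ordinates (Q − Q_b): 0.0, 10.0, 38.0, 71.0, 102.0, 76.0, 57.0, 42.0, 32.0, 0.0 L/s.
ΣQ_DR = 428.0 L/s.
With Δt = 1.5 h = 5400 s, V = ΣQ_DR · Δt = 428.0 × 5400 = 2.31 × 10^6 L.

V ≈ 2.31 × 10^6 L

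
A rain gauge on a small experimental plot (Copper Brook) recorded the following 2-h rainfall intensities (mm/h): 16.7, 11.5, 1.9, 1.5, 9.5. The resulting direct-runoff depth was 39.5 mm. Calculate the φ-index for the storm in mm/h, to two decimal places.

φ ≈ 5.98 mm/h

Only the 3 blocks with intensity above φ contribute runoff: 16.7, 11.5, 9.5 mm/h.
Σ(I−φ)·Δt = d  ⇒  (16.7+11.5+9.5 − 3φ)·2 = 39.5
φ = (37.70 − 39.5/2) / 3 = 5.98 mm/h.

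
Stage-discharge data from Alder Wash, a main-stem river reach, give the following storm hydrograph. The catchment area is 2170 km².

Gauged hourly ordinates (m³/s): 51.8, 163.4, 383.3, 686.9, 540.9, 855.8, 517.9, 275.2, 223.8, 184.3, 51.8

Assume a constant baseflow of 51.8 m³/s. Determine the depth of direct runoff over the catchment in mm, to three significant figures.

Direct runoff: 0.0, 111.6, 331.5, 635.1, 489.1, 804.0, 466.1, 223.4, 172.0, 132.5, 0.0 m³/s; ΣQ_DR = 3365 m³/s.
V = ΣQ_DR · Δt = 3365 × 3600 s = 1.212 × 10^7 m³.
Over A = 2170 km², depth = V / A = 5.58 mm.

d ≈ 5.58 mm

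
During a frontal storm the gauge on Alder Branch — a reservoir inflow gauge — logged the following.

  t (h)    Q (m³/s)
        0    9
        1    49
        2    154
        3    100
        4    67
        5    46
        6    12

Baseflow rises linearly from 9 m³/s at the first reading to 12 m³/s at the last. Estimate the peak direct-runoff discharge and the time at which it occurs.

Subtracting baseflow gives direct-runoff ordinates: 0.00, 39.50, 144.00, 89.50, 56.00, 34.50, 0.00 m³/s.
The maximum is 144.00 m³/s, occurring at the reading for t = 2 h.

Q_p = 144.00 m³/s at t = 2 h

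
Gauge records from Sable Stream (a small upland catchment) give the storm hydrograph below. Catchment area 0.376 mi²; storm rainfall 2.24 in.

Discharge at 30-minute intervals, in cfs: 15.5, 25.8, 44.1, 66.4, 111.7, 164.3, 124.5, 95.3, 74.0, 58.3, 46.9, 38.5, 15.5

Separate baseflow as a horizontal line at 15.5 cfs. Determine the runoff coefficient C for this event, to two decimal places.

C ≈ 0.62

ΣQ_DR = 679.3 cfs; V = ΣQ_DR·Δt = 1.223 × 10^6 ft³.
Runoff depth d = V / A = 1.400 in.
C = d / P = 1.400 / 2.24 = 0.62.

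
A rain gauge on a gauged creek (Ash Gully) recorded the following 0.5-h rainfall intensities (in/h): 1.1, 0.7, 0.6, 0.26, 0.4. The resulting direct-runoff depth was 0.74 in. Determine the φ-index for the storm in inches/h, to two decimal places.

φ ≈ 0.33 in/h

Only the 4 blocks with intensity above φ contribute runoff: 1.1, 0.7, 0.6, 0.4 in/h.
Σ(I−φ)·Δt = d  ⇒  (1.1+0.7+0.6+0.4 − 4φ)·0.5 = 0.74
φ = (2.800 − 0.74/0.5) / 4 = 0.33 in/h.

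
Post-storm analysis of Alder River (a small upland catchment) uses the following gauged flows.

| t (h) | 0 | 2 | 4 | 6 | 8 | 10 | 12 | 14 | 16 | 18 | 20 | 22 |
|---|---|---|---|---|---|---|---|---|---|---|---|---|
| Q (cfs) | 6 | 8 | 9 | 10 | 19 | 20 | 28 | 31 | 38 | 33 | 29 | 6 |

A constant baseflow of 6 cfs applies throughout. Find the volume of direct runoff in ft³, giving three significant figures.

Direct-runoff ordinates (Q − Q_b): 0.0, 2.0, 3.0, 4.0, 13.0, 14.0, 22.0, 25.0, 32.0, 27.0, 23.0, 0.0 cfs.
ΣQ_DR = 165.0 cfs.
With Δt = 2 h = 7200 s, V = ΣQ_DR · Δt = 165.0 × 7200 = 1.19 × 10^6 ft³.

V ≈ 1.19 × 10^6 ft³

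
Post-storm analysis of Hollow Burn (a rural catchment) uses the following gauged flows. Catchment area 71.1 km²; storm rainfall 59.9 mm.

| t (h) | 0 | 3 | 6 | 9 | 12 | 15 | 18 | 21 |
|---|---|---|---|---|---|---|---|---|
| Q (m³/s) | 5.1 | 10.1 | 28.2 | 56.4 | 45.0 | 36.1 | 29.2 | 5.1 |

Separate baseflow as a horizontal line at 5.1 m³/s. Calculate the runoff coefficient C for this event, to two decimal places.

C ≈ 0.44

ΣQ_DR = 174.4 m³/s; V = ΣQ_DR·Δt = 1.884 × 10^6 m³.
Runoff depth d = V / A = 26.49 mm.
C = d / P = 26.49 / 59.9 = 0.44.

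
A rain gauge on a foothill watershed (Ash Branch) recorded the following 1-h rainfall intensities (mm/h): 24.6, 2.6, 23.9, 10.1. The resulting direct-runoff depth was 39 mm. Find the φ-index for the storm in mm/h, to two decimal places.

Only the 3 blocks with intensity above φ contribute runoff: 24.6, 23.9, 10.1 mm/h.
Σ(I−φ)·Δt = d  ⇒  (24.6+23.9+10.1 − 3φ)·1 = 39
φ = (58.60 − 39/1) / 3 = 6.53 mm/h.

φ ≈ 6.53 mm/h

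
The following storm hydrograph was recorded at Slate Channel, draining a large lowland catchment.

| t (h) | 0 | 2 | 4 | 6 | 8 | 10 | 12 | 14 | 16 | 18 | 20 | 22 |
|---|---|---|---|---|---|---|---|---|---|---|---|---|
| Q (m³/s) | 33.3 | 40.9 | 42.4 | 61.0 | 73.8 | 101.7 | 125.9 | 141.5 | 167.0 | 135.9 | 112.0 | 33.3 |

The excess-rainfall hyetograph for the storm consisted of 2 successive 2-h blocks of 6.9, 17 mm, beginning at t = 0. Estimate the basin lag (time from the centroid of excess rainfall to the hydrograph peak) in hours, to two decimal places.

Centroid of excess rainfall: t_c = Σ P_i·t̄_i / ΣP_i = 2.4226 h (block centres at 1, 3 h).
Hydrograph peak occurs at t = 16 h, so basin lag t_L = 16 − 2.4226 = 13.58 h.

t_L ≈ 13.58 h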